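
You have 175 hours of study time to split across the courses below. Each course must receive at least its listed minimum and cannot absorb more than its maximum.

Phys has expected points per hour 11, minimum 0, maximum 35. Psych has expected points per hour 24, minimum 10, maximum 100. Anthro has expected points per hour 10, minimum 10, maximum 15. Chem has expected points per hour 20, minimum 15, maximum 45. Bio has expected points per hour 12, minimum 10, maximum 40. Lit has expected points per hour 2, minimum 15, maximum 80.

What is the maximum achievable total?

Meeting every minimum uses 0+10+10+15+10+15 = 60 hours, leaving 115.
Order the courses by expected points per hour: Psych 24 > Chem 20 > Bio 12 > Phys 11 > Anthro 10 > Lit 2.
Give Psych 90 more to hit its cap of 100 — 25 left.
Chem has room for 30 more but only 25 remain, so it gets 40.
Total = 24×100 + 10×10 + 20×40 + 12×10 + 2×15 = 3450.

3450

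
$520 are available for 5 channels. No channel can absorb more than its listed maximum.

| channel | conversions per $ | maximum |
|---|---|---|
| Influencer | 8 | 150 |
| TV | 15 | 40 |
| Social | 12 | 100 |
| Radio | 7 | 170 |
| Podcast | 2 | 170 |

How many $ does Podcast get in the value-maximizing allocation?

60

Highest conversions per $ first: TV 15 > Social 12 > Influencer 8 > Radio 7 > Podcast 2.
Give TV 40 to hit its cap of 40 — 480 left.
Give Social 100 to hit its cap of 100 — 380 left.
Influencer takes 150 to reach its cap of 150 — 230 left.
Radio: +170 to 170 (cap) — 60 left.
Only 60 left; Podcast takes them to reach 60.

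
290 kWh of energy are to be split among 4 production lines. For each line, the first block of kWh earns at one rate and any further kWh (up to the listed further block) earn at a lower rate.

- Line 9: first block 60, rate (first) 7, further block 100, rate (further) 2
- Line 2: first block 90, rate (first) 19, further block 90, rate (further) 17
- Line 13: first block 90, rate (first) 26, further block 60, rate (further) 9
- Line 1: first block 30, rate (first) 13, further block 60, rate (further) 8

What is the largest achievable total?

5840

Treat each block as its own option and order by rate: Line 13/tier1 26 > Line 2/tier1 19 > Line 2/tier2 17 > Line 1/tier1 13 > Line 13/tier2 9 > Line 1/tier2 8 > Line 9/tier1 7 > Line 9/tier2 2.
Line 13/tier1 (26): +90 — 200 left.
Line 2/tier1 (19): +90 — 110 left.
Line 2 tier2 at 17: fill all 90 — 20 left.
20 remain; put them into Line 1 tier1 at 13.
Total = 26×90 + 19×90 + 17×90 + 13×20 = 5840.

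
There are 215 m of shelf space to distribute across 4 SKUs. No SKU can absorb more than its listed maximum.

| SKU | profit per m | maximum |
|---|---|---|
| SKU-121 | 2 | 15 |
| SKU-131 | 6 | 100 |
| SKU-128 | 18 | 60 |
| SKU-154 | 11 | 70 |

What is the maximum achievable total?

2360

Order the SKUs by profit per m: SKU-128 18 > SKU-154 11 > SKU-131 6 > SKU-121 2.
SKU-128 takes 60 to reach its cap of 60 → 155 left.
SKU-154: +70 to 70 (cap) → 85 left.
SKU-131 has room for 100 but only 85 remain, so it gets 85.
Total = 6×85 + 18×60 + 11×70 = 2360.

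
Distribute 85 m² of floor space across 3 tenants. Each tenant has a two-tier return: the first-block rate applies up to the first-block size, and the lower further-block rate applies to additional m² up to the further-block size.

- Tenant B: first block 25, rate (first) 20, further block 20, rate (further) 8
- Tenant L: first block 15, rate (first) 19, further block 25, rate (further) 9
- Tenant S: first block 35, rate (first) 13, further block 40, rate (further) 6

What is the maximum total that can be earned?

1330

Rank every tier by rate: Tenant B/tier1 20 > Tenant L/tier1 19 > Tenant S/tier1 13 > Tenant L/tier2 9 > Tenant B/tier2 8 > Tenant S/tier2 6.
Tenant B/tier1 (20): +25 — 60 left.
Tenant L tier1 at 19: fill all 15 — 45 left.
Tenant S/tier1 (13): +35 — 10 left.
10 remain; put them into Tenant L tier2 at 9.
Total = 20×25 + 19×15 + 13×35 + 9×10 = 1330.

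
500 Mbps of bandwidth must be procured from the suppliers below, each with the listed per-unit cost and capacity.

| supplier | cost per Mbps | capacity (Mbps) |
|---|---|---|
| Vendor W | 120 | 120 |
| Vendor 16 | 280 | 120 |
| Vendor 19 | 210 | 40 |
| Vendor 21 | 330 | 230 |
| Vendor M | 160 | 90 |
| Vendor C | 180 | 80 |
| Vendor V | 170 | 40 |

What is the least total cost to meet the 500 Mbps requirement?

95300

Cheapest first:
Vendor W (120): use full 120 — 380 Mbps to go.
Vendor M at 160: take all 90 Mbps — 290 still needed.
Vendor V (170): use full 40 — 250 Mbps to go.
Vendor C at 180: take all 80 Mbps — 170 still needed.
Vendor 19 (210): use full 40 — 130 Mbps to go.
Vendor 16 (280): use full 120 — 10 Mbps to go.
Vendor 21 (330): take the remaining 10 — done.
Cost = 120×120 + 90×160 + 40×170 + 80×180 + 40×210 + 120×280 + 10×330 = 95300.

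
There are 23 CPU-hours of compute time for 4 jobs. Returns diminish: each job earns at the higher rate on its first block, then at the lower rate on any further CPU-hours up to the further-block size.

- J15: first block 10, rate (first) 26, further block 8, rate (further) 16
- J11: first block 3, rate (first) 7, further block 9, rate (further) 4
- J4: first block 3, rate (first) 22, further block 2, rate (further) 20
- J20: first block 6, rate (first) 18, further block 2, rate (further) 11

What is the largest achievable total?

506

Order all 8 blocks by rate: J15/T1 26 > J4/T1 22 > J4/T2 20 > J20/T1 18 > J15/T2 16 > J20/T2 11 > J11/T1 7 > J11/T2 4.
Fill J15 T1 block (10 at 26) ; 13 left.
J4 T1 at 22: fill all 3 ; 10 left.
J4/T2 (20): +2 ; 8 left.
J20/T1 (18): +6 ; 2 left.
2 remain; put them into J15 T2 at 16.
Total = 26×10 + 22×3 + 20×2 + 18×6 + 16×2 = 506.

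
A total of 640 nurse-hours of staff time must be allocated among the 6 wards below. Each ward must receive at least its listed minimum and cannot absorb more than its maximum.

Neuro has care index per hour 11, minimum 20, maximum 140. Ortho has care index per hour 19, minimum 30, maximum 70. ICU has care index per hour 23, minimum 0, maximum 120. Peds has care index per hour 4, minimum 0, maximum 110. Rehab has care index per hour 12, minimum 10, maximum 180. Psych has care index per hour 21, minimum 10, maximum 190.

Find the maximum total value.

11120

Meeting every minimum uses 20+30+0+0+10+10 = 70 nurse-hours, leaving 570.
Highest care index per hour first: ICU 23 > Psych 21 > Ortho 19 > Rehab 12 > Neuro 11 > Peds 4.
ICU: +120 to 120 (cap) ; 450 left.
Give Psych 180 more to hit its cap of 190 ; 270 left.
Ortho: +40 to 70 (cap) ; 230 left.
Rehab takes 170 more to reach its cap of 180 ; 60 left.
Neuro has room for 120 more but only 60 remain, so it gets 80.
Total = 11×80 + 19×70 + 23×120 + 12×180 + 21×190 = 11120.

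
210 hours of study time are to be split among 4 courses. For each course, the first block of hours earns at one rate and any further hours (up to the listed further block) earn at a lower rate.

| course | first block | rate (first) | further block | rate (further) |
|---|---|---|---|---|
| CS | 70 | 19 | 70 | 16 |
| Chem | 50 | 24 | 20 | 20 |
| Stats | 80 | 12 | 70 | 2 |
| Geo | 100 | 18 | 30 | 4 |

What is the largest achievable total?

Order all 8 blocks by rate: Chem/tier1 24 > Chem/tier2 20 > CS/tier1 19 > Geo/tier1 18 > CS/tier2 16 > Stats/tier1 12 > Geo/tier2 4 > Stats/tier2 2.
Chem tier1 at 24: fill all 50 ; 160 left.
Chem tier2 at 20: fill all 20 ; 140 left.
Fill CS tier1 block (70 at 19) ; 70 left.
Geo/tier1: +70 of 100 at 18; pool empty.
Total = 24×50 + 20×20 + 19×70 + 18×70 = 4190.

4190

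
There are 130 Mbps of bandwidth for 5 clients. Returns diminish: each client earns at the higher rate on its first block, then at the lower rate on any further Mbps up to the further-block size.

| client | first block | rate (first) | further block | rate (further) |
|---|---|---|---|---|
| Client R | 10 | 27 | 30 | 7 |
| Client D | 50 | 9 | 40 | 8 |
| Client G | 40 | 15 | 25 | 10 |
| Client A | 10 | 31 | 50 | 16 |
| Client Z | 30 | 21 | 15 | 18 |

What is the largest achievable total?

2505

Treat each block as its own option and order by rate: Client A/tier1 31 > Client R/tier1 27 > Client Z/tier1 21 > Client Z/tier2 18 > Client A/tier2 16 > Client G/tier1 15 > Client G/tier2 10 > Client D/tier1 9 > Client D/tier2 8 > Client R/tier2 7.
Fill Client A tier1 block (10 at 31) → 120 left.
Fill Client R tier1 block (10 at 27) → 110 left.
Fill Client Z tier1 block (30 at 21) → 80 left.
Client Z tier2 at 18: fill all 15 → 65 left.
Fill Client A tier2 block (50 at 16) → 15 left.
Client G/tier1: +15 of 40 at 15; pool empty.
Total = 31×10 + 27×10 + 21×30 + 18×15 + 16×50 + 15×15 = 2505.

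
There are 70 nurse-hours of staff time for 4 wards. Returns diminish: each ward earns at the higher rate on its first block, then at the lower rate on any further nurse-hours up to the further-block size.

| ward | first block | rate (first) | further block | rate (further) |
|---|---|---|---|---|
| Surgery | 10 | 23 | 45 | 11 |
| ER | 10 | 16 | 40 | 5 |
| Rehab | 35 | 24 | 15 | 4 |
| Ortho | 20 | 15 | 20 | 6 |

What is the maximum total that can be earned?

1455

Rank every tier by rate: Rehab/T1 24 > Surgery/T1 23 > ER/T1 16 > Ortho/T1 15 > Surgery/T2 11 > Ortho/T2 6 > ER/T2 5 > Rehab/T2 4.
Fill Rehab T1 block (35 at 24) → 35 left.
Fill Surgery T1 block (10 at 23) → 25 left.
ER/T1 (16): +10 → 15 left.
15 remain; put them into Ortho T1 at 15.
Total = 24×35 + 23×10 + 16×10 + 15×15 = 1455.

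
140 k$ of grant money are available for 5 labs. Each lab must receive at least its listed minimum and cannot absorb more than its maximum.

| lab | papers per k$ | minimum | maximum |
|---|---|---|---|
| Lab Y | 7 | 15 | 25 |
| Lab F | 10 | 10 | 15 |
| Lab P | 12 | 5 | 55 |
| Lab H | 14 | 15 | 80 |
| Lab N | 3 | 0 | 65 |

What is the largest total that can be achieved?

Meeting every minimum uses 15+10+5+15+0 = 45 k$, leaving 95.
Highest papers per k$ first: Lab H 14 > Lab P 12 > Lab F 10 > Lab Y 7 > Lab N 3.
Lab H takes 65 more to reach its cap of 80 — 30 left.
Lab P: +30 (room for 50) → 35. Pool exhausted.
Total = 7×15 + 10×10 + 12×35 + 14×80 = 1745.

1745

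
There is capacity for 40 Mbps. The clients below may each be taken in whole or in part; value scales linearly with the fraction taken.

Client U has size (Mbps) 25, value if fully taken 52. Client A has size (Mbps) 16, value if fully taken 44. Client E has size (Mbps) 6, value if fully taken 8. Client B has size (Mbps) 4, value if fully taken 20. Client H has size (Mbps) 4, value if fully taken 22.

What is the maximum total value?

119.28

Rank by value-to-size ratio: Client H 22/4≈5.5, Client B 20/4≈5, Client A 44/16≈2.75, Client U 52/25≈2.08, Client E 8/6≈1.33.
All 4 Mbps of Client H fit (value 22) → 36 remain.
Take all of Client B (4 Mbps, value 20) → 32 Mbps left.
All 16 Mbps of Client A fit (value 44) → 16 remain.
Only 16 Mbps remain; take 16/25 of Client U for value 52×16/25 = 33.28.
Total value = 119.28.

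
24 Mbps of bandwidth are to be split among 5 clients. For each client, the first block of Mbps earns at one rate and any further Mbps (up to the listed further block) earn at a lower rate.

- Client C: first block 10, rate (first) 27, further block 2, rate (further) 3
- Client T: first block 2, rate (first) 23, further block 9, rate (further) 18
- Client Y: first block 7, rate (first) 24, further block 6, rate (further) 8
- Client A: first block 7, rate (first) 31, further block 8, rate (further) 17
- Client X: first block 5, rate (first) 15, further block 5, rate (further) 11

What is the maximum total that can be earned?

655

Treat each block as its own option and order by rate: Client A/first 31 > Client C/first 27 > Client Y/first 24 > Client T/first 23 > Client T/second 18 > Client A/second 17 > Client X/first 15 > Client X/second 11 > Client Y/second 8 > Client C/second 3.
Fill Client A first block (7 at 31) → 17 left.
Client C/first (27): +10 → 7 left.
Fill Client Y first block (7 at 24) → 0 left.
Total = 31×7 + 27×10 + 24×7 = 655.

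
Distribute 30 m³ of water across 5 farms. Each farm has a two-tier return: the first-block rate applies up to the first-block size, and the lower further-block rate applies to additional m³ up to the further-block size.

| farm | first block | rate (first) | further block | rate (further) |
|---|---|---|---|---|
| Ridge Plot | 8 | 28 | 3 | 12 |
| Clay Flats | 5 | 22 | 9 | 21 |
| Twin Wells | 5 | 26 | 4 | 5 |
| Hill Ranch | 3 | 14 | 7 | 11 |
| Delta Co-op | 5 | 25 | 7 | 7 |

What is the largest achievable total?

736

Treat each block as its own option and order by rate: Ridge Plot/tier1 28 > Twin Wells/tier1 26 > Delta Co-op/tier1 25 > Clay Flats/tier1 22 > Clay Flats/tier2 21 > Hill Ranch/tier1 14 > Ridge Plot/tier2 12 > Hill Ranch/tier2 11 > Delta Co-op/tier2 7 > Twin Wells/tier2 5.
Fill Ridge Plot tier1 block (8 at 28) → 22 left.
Fill Twin Wells tier1 block (5 at 26) → 17 left.
Fill Delta Co-op tier1 block (5 at 25) → 12 left.
Fill Clay Flats tier1 block (5 at 22) → 7 left.
Clay Flats tier2 at 21: only 7 left, fill 7.
Total = 28×8 + 26×5 + 25×5 + 22×5 + 21×7 = 736.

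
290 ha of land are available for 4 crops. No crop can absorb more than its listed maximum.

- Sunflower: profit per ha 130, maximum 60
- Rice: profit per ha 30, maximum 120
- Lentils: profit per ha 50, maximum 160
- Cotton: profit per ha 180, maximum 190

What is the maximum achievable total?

Order the crops by profit per ha: Cotton 180 > Sunflower 130 > Lentils 50 > Rice 30.
Cotton: +190 to 190 (cap) → 100 left.
Sunflower takes 60 to reach its cap of 60 → 40 left.
Only 40 left; Lentils takes them to reach 40.
Total = 130×60 + 50×40 + 180×190 = 44000.

44000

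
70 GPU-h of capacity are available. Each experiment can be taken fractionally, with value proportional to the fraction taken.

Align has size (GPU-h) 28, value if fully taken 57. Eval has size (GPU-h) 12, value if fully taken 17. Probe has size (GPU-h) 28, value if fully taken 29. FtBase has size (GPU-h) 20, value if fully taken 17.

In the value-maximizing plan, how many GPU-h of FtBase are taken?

2

Rank by value-to-size ratio: Align 57/28≈2.04, Eval 17/12≈1.42, Probe 29/28≈1.04, FtBase 17/20≈0.85.
All 28 GPU-h of Align fit (value 57) ; 42 remain.
Eval: take in full, 12 GPU-h for value 17 ; 30 left.
All 28 GPU-h of Probe fit (value 29) ; 2 remain.
Fill the last 2 GPU-h with part of FtBase: 2/20 of it earns 1.7.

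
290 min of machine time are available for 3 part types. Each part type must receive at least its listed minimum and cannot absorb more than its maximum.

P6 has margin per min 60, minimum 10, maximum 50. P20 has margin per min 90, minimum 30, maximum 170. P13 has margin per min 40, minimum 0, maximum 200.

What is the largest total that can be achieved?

Meeting every minimum uses 10+30+0 = 40 min, leaving 250.
Highest margin per min first: P20 90 > P6 60 > P13 40.
P20 takes 140 more to reach its cap of 170 — 110 left.
Give P6 40 more to hit its cap of 50 — 70 left.
Only 70 left; P13 takes them to reach 70.
Total = 60×50 + 90×170 + 40×70 = 21100.

21100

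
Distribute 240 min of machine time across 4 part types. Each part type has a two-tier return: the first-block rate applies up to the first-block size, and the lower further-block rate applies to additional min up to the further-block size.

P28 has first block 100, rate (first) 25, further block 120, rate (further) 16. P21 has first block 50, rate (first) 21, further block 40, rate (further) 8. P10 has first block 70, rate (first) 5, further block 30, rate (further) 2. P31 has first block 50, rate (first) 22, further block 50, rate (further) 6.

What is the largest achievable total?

5290

Treat each block as its own option and order by rate: P28/T1 25 > P31/T1 22 > P21/T1 21 > P28/T2 16 > P21/T2 8 > P31/T2 6 > P10/T1 5 > P10/T2 2.
P28 T1 at 25: fill all 100 → 140 left.
Fill P31 T1 block (50 at 22) → 90 left.
P21 T1 at 21: fill all 50 → 40 left.
P28/T2: +40 of 120 at 16; pool empty.
Total = 25×100 + 22×50 + 21×50 + 16×40 = 5290.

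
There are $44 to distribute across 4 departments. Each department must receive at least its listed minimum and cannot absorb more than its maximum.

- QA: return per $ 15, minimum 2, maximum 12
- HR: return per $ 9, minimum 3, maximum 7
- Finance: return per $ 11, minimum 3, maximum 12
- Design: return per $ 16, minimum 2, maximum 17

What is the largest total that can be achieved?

611

Meeting every minimum uses 2+3+3+2 = 10 $, leaving 34.
Highest return per $ first: Design 16 > QA 15 > Finance 11 > HR 9.
Design: +15 to 17 (cap) → 19 left.
QA: +10 to 12 (cap) → 9 left.
Finance takes 9 more to reach its cap of 12 → 0 left.
Total = 15×12 + 9×3 + 11×12 + 16×17 = 611.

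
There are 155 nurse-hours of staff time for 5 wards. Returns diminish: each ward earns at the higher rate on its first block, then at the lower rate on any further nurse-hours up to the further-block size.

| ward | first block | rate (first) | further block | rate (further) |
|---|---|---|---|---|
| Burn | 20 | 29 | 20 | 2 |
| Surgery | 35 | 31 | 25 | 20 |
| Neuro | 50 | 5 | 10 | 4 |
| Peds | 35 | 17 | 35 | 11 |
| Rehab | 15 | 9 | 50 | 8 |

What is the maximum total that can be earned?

3190

Rank every tier by rate: Surgery/tier1 31 > Burn/tier1 29 > Surgery/tier2 20 > Peds/tier1 17 > Peds/tier2 11 > Rehab/tier1 9 > Rehab/tier2 8 > Neuro/tier1 5 > Neuro/tier2 4 > Burn/tier2 2.
Surgery tier1 at 31: fill all 35 — 120 left.
Burn/tier1 (29): +20 — 100 left.
Surgery/tier2 (20): +25 — 75 left.
Fill Peds tier1 block (35 at 17) — 40 left.
Peds tier2 at 11: fill all 35 — 5 left.
Rehab tier1 at 9: only 5 left, fill 5.
Total = 31×35 + 29×20 + 20×25 + 17×35 + 11×35 + 9×5 = 3190.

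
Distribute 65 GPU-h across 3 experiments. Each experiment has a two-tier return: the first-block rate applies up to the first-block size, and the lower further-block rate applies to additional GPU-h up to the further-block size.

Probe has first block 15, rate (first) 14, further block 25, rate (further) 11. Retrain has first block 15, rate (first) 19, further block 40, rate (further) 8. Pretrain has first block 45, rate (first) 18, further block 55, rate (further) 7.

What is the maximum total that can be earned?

Order all 6 blocks by rate: Retrain/tier1 19 > Pretrain/tier1 18 > Probe/tier1 14 > Probe/tier2 11 > Retrain/tier2 8 > Pretrain/tier2 7.
Fill Retrain tier1 block (15 at 19) ; 50 left.
Pretrain/tier1 (18): +45 ; 5 left.
Probe tier1 at 14: only 5 left, fill 5.
Total = 19×15 + 18×45 + 14×5 = 1165.

1165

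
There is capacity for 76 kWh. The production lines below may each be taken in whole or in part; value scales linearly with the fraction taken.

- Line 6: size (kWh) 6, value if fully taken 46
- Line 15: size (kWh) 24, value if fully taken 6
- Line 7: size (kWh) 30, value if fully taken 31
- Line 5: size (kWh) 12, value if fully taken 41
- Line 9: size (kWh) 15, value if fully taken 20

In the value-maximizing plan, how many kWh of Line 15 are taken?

13

Best value per unit of size first: Line 6 46/6≈7.67, Line 5 41/12≈3.42, Line 9 20/15≈1.33, Line 7 31/30≈1.03, Line 15 6/24≈0.25.
All 6 kWh of Line 6 fit (value 46) ; 70 remain.
Take all of Line 5 (12 kWh, value 41) ; 58 kWh left.
All 15 kWh of Line 9 fit (value 20) ; 43 remain.
Take all of Line 7 (30 kWh, value 31) ; 13 kWh left.
Fill the last 13 kWh with part of Line 15: 13/24 of it earns 3.25.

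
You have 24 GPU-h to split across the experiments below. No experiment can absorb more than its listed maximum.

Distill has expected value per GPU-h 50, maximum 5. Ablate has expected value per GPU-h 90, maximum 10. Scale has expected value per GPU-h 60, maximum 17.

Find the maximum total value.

Rank by expected value per GPU-h: Ablate 90 > Scale 60 > Distill 50.
Ablate: +10 to 10 (cap) — 14 left.
Only 14 left; Scale takes them to reach 14.
Total = 90×10 + 60×14 = 1740.

1740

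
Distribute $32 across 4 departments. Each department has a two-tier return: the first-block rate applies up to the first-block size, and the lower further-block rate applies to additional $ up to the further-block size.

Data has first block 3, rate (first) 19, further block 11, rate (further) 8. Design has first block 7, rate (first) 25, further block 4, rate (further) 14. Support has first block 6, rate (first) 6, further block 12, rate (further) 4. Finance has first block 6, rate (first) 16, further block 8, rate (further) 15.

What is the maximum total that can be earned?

Order all 8 blocks by rate: Design/first 25 > Data/first 19 > Finance/first 16 > Finance/second 15 > Design/second 14 > Data/second 8 > Support/first 6 > Support/second 4.
Design/first (25): +7 → 25 left.
Data first at 19: fill all 3 → 22 left.
Fill Finance first block (6 at 16) → 16 left.
Finance/second (15): +8 → 8 left.
Design second at 14: fill all 4 → 4 left.
Data second at 8: only 4 left, fill 4.
Total = 25×7 + 19×3 + 16×6 + 15×8 + 14×4 + 8×4 = 536.

536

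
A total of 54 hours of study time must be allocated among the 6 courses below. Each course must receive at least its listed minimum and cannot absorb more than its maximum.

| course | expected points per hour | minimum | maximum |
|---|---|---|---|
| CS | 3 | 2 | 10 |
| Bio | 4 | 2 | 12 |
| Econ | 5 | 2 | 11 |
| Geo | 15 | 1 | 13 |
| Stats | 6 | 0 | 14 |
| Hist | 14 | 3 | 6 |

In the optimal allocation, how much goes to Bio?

8

Meeting every minimum uses 2+2+2+1+0+3 = 10 hours, leaving 44.
Order the courses by expected points per hour: Geo 15 > Hist 14 > Stats 6 > Econ 5 > Bio 4 > CS 3.
Geo takes 12 more to reach its cap of 13 ; 32 left.
Hist takes 3 more to reach its cap of 6 ; 29 left.
Stats takes 14 more to reach its cap of 14 ; 15 left.
Econ: +9 to 11 (cap) ; 6 left.
Bio: +6 (room for 10) → 8. Pool exhausted.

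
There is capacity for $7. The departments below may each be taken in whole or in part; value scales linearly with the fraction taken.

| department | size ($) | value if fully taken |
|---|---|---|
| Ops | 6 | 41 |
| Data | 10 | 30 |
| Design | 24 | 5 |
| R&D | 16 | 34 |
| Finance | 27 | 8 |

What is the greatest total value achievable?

44

Rank by value-to-size ratio: Ops 41/6≈6.83, Data 30/10≈3, R&D 34/16≈2.12, Finance 8/27≈0.296, Design 5/24≈0.208.
Take all of Ops (6 $, value 41) — 1 $ left.
1 $ left: a 1/10 share of Data gives 30×1/10 = 3.
Total value = 44.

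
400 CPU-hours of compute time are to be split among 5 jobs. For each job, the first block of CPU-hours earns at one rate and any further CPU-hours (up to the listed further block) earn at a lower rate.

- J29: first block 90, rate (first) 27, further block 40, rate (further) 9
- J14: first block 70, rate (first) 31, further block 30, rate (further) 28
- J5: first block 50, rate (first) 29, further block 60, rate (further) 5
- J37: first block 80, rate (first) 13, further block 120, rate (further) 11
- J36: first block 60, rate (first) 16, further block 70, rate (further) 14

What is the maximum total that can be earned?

9220

Rank every tier by rate: J14/first 31 > J5/first 29 > J14/second 28 > J29/first 27 > J36/first 16 > J36/second 14 > J37/first 13 > J37/second 11 > J29/second 9 > J5/second 5.
Fill J14 first block (70 at 31) — 330 left.
Fill J5 first block (50 at 29) — 280 left.
J14/second (28): +30 — 250 left.
Fill J29 first block (90 at 27) — 160 left.
J36 first at 16: fill all 60 — 100 left.
J36 second at 14: fill all 70 — 30 left.
J37 first at 13: only 30 left, fill 30.
Total = 31×70 + 29×50 + 28×30 + 27×90 + 16×60 + 14×70 + 13×30 = 9220.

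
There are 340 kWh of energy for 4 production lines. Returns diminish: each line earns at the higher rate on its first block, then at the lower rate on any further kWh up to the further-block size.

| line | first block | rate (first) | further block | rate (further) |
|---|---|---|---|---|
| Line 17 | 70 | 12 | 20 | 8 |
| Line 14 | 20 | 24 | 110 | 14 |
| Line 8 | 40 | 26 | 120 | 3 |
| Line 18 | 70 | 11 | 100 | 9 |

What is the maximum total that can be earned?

Treat each block as its own option and order by rate: Line 8/tier1 26 > Line 14/tier1 24 > Line 14/tier2 14 > Line 17/tier1 12 > Line 18/tier1 11 > Line 18/tier2 9 > Line 17/tier2 8 > Line 8/tier2 3.
Line 8/tier1 (26): +40 → 300 left.
Line 14 tier1 at 24: fill all 20 → 280 left.
Fill Line 14 tier2 block (110 at 14) → 170 left.
Line 17 tier1 at 12: fill all 70 → 100 left.
Fill Line 18 tier1 block (70 at 11) → 30 left.
30 remain; put them into Line 18 tier2 at 9.
Total = 26×40 + 24×20 + 14×110 + 12×70 + 11×70 + 9×30 = 4940.

4940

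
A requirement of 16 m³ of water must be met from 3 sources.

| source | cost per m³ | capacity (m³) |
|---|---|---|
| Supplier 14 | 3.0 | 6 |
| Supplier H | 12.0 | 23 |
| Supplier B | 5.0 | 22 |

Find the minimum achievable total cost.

Cheapest first:
Supplier 14 (3.0): use full 6 → 10 m³ to go.
Supplier B (5.0): take the remaining 10 → done.
Supplier H: unused.
Cost = 6×3.0 + 10×5.0 = 68.

68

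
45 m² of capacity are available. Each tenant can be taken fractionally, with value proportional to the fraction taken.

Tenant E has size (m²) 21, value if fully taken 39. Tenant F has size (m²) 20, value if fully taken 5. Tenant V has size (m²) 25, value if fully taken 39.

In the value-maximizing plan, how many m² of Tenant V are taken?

Best value per unit of size first: Tenant E 39/21≈1.86, Tenant V 39/25≈1.56, Tenant F 5/20≈0.25.
Tenant E: take in full, 21 m² for value 39 ; 24 left.
Fill the last 24 m² with part of Tenant V: 24/25 of it earns 37.44.

24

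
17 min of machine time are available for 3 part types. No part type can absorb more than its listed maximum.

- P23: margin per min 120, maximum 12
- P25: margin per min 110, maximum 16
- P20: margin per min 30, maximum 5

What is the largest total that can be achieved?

1990

Order the part types by margin per min: P23 120 > P25 110 > P20 30.
P23: +12 to 12 (cap) ; 5 left.
Only 5 left; P25 takes them to reach 5.
Total = 120×12 + 110×5 = 1990.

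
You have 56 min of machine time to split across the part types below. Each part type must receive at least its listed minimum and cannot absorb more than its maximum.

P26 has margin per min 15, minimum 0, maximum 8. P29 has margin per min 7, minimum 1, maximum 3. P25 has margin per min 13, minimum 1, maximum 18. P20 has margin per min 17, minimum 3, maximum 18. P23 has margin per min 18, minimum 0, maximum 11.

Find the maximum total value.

Meeting every minimum uses 0+1+1+3+0 = 5 min, leaving 51.
Order the part types by margin per min: P23 18 > P20 17 > P26 15 > P25 13 > P29 7.
P23: +11 to 11 (cap) → 40 left.
Give P20 15 more to hit its cap of 18 → 25 left.
Give P26 8 more to hit its cap of 8 → 17 left.
P25: +17 to 18 (cap) → 0 left.
Total = 15×8 + 7×1 + 13×18 + 17×18 + 18×11 = 865.

865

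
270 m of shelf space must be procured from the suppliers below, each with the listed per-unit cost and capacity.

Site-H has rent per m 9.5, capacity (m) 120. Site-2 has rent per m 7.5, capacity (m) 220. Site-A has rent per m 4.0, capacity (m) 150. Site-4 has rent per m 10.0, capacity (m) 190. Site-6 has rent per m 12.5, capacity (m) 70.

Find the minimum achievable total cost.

1500

Fill from the cheapest supplier first.
Site-A (4.0): use full 150 ; 120 m to go.
Site-2 at 7.5: take 120 of its 220 ; requirement met.
Site-H, Site-4, Site-6: unused.
Cost = 150×4.0 + 120×7.5 = 1500.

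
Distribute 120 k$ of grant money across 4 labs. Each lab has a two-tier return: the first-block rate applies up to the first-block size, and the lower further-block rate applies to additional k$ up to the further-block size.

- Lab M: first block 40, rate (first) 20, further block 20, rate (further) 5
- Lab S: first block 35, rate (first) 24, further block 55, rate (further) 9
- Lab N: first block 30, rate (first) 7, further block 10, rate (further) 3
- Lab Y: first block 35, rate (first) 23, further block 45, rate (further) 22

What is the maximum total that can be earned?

2735

Treat each block as its own option and order by rate: Lab S/tier1 24 > Lab Y/tier1 23 > Lab Y/tier2 22 > Lab M/tier1 20 > Lab S/tier2 9 > Lab N/tier1 7 > Lab M/tier2 5 > Lab N/tier2 3.
Fill Lab S tier1 block (35 at 24) → 85 left.
Fill Lab Y tier1 block (35 at 23) → 50 left.
Fill Lab Y tier2 block (45 at 22) → 5 left.
5 remain; put them into Lab M tier1 at 20.
Total = 24×35 + 23×35 + 22×45 + 20×5 = 2735.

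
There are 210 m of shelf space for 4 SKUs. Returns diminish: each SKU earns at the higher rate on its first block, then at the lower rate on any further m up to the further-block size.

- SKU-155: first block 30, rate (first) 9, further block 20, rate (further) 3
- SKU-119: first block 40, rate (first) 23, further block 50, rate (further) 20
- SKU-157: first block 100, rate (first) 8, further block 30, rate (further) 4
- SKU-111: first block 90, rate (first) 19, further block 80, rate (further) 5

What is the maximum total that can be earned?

3900

Rank every tier by rate: SKU-119/first 23 > SKU-119/second 20 > SKU-111/first 19 > SKU-155/first 9 > SKU-157/first 8 > SKU-111/second 5 > SKU-157/second 4 > SKU-155/second 3.
SKU-119 first at 23: fill all 40 ; 170 left.
Fill SKU-119 second block (50 at 20) ; 120 left.
Fill SKU-111 first block (90 at 19) ; 30 left.
SKU-155 first at 9: fill all 30 ; 0 left.
Total = 23×40 + 20×50 + 19×90 + 9×30 = 3900.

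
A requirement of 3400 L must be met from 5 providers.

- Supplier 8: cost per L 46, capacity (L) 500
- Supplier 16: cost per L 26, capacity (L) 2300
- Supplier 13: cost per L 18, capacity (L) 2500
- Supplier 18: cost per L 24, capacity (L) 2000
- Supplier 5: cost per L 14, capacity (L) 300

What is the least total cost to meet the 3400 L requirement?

63600

Fill from the cheapest provider first.
Supplier 5 (14): use full 300 ; 3100 L to go.
Supplier 13 at 18: take all 2500 L ; 600 still needed.
Supplier 18 at 24: take 600 of its 2000 ; requirement met.
Supplier 16, Supplier 8: unused.
Cost = 300×14 + 2500×18 + 600×24 = 63600.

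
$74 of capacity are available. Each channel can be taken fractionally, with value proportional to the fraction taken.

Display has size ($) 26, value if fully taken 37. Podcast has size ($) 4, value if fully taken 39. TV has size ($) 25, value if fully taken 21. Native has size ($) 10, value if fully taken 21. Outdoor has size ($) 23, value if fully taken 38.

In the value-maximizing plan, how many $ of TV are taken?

11

Sort by value density: Podcast 39/4≈9.75, Native 21/10≈2.1, Outdoor 38/23≈1.65, Display 37/26≈1.42, TV 21/25≈0.84.
All 4 $ of Podcast fit (value 39) — 70 remain.
All 10 $ of Native fit (value 21) — 60 remain.
Outdoor: take in full, 23 $ for value 38 — 37 left.
Display: take in full, 26 $ for value 37 — 11 left.
Fill the last 11 $ with part of TV: 11/25 of it earns 9.24.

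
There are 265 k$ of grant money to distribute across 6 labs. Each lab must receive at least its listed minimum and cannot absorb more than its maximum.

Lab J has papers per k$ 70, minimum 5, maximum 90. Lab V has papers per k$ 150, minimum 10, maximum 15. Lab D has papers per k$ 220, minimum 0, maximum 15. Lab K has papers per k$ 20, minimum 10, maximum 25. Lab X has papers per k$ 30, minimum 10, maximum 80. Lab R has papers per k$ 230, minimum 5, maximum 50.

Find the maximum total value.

26050

Meeting every minimum uses 5+10+0+10+10+5 = 40 k$, leaving 225.
Highest papers per k$ first: Lab R 230 > Lab D 220 > Lab V 150 > Lab J 70 > Lab X 30 > Lab K 20.
Give Lab R 45 more to hit its cap of 50 — 180 left.
Give Lab D 15 more to hit its cap of 15 — 165 left.
Lab V: +5 to 15 (cap) — 160 left.
Give Lab J 85 more to hit its cap of 90 — 75 left.
Lab X takes 70 more to reach its cap of 80 — 5 left.
Lab K has room for 15 more but only 5 remain, so it gets 15.
Total = 70×90 + 150×15 + 220×15 + 20×15 + 30×80 + 230×50 = 26050.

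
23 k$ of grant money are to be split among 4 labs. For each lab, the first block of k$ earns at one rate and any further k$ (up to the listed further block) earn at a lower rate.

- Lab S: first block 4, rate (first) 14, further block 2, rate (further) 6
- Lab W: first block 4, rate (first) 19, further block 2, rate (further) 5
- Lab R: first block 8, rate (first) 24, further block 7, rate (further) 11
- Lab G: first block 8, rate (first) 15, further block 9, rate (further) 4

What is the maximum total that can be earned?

430

Rank every tier by rate: Lab R/T1 24 > Lab W/T1 19 > Lab G/T1 15 > Lab S/T1 14 > Lab R/T2 11 > Lab S/T2 6 > Lab W/T2 5 > Lab G/T2 4.
Fill Lab R T1 block (8 at 24) — 15 left.
Lab W/T1 (19): +4 — 11 left.
Lab G/T1 (15): +8 — 3 left.
Lab S/T1: +3 of 4 at 14; pool empty.
Total = 24×8 + 19×4 + 15×8 + 14×3 = 430.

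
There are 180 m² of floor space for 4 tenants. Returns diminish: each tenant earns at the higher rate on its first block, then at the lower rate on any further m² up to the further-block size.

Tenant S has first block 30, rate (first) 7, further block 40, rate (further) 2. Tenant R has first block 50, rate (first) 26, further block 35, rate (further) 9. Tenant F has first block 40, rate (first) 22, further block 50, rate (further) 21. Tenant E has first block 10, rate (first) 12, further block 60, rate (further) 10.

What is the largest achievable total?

Order all 8 blocks by rate: Tenant R/T1 26 > Tenant F/T1 22 > Tenant F/T2 21 > Tenant E/T1 12 > Tenant E/T2 10 > Tenant R/T2 9 > Tenant S/T1 7 > Tenant S/T2 2.
Fill Tenant R T1 block (50 at 26) ; 130 left.
Tenant F T1 at 22: fill all 40 ; 90 left.
Tenant F/T2 (21): +50 ; 40 left.
Tenant E T1 at 12: fill all 10 ; 30 left.
Tenant E/T2: +30 of 60 at 10; pool empty.
Total = 26×50 + 22×40 + 21×50 + 12×10 + 10×30 = 3650.

3650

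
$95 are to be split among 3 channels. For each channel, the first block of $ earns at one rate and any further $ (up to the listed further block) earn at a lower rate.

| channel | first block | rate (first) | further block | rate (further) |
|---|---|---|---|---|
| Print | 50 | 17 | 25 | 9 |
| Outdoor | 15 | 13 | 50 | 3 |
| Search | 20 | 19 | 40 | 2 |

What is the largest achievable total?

1515

Treat each block as its own option and order by rate: Search/first 19 > Print/first 17 > Outdoor/first 13 > Print/second 9 > Outdoor/second 3 > Search/second 2.
Search/first (19): +20 — 75 left.
Print/first (17): +50 — 25 left.
Outdoor first at 13: fill all 15 — 10 left.
Print/second: +10 of 25 at 9; pool empty.
Total = 19×20 + 17×50 + 13×15 + 9×10 = 1515.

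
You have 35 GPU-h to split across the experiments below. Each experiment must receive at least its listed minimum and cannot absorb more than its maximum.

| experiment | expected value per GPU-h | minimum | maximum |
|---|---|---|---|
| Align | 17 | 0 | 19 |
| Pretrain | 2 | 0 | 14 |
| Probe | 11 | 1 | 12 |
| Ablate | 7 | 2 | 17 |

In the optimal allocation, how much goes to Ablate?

Meeting every minimum uses 0+0+1+2 = 3 GPU-h, leaving 32.
Rank by expected value per GPU-h: Align 17 > Probe 11 > Ablate 7 > Pretrain 2.
Give Align 19 more to hit its cap of 19 — 13 left.
Probe takes 11 more to reach its cap of 12 — 2 left.
Only 2 left; Ablate takes them to reach 4.

4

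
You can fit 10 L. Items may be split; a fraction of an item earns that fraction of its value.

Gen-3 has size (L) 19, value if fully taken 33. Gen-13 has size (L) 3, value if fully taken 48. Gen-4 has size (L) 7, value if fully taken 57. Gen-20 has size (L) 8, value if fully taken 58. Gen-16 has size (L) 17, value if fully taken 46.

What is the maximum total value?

105

Sort by value density: Gen-13 48/3≈16, Gen-4 57/7≈8.14, Gen-20 58/8≈7.25, Gen-16 46/17≈2.71, Gen-3 33/19≈1.74.
Take all of Gen-13 (3 L, value 48) → 7 L left.
Take all of Gen-4 (7 L, value 57) → 0 L left.
Total value = 105.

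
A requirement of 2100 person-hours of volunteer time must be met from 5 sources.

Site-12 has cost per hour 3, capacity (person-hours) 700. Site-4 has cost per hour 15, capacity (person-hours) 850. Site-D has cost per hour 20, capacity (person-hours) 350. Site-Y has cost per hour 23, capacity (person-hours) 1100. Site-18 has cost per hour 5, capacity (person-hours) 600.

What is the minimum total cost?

17100

Fill from the cheapest source first.
Site-12 at 3: take all 700 person-hours — 1400 still needed.
Take 600 from Site-18 at 5 — need 800 more.
Take 800 from Site-4 at 15 to finish.
Site-D, Site-Y: unused.
Cost = 700×3 + 600×5 + 800×15 = 17100.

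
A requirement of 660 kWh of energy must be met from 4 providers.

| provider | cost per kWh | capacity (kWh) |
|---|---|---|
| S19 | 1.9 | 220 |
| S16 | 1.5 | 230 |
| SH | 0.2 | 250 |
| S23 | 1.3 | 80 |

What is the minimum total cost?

Cheapest first:
SH at 0.2: take all 250 kWh ; 410 still needed.
S23 at 1.3: take all 80 kWh ; 330 still needed.
S16 (1.5): use full 230 ; 100 kWh to go.
S19 (1.9): take the remaining 100 ; done.
Cost = 250×0.2 + 80×1.3 + 230×1.5 + 100×1.9 = 689.

689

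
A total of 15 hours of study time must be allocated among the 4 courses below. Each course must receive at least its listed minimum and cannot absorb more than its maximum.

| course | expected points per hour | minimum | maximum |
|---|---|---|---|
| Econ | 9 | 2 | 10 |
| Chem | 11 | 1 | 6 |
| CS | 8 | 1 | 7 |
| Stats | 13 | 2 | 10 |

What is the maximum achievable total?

178

Meeting every minimum uses 2+1+1+2 = 6 hours, leaving 9.
Order the courses by expected points per hour: Stats 13 > Chem 11 > Econ 9 > CS 8.
Give Stats 8 more to hit its cap of 10 → 1 left.
Only 1 left; Chem takes them to reach 2.
Total = 9×2 + 11×2 + 8×1 + 13×10 = 178.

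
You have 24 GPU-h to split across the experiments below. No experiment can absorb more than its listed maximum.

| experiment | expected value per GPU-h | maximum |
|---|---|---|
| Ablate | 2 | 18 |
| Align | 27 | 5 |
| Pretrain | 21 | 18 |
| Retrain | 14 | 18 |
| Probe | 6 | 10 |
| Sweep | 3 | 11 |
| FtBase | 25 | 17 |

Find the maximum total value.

602

Rank by expected value per GPU-h: Align 27 > FtBase 25 > Pretrain 21 > Retrain 14 > Probe 6 > Sweep 3 > Ablate 2.
Align: +5 to 5 (cap) → 19 left.
Give FtBase 17 to hit its cap of 17 → 2 left.
Pretrain: +2 (room for 18) → 2. Pool exhausted.
Total = 27×5 + 21×2 + 25×17 = 602.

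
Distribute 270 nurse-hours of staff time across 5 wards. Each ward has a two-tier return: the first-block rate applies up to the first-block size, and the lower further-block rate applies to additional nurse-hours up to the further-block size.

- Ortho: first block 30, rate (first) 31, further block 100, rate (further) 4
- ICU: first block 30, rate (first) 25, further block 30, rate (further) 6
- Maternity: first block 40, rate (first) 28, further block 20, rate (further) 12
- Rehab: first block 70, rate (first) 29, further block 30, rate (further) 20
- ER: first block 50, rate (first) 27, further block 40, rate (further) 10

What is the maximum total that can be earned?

7020

Treat each block as its own option and order by rate: Ortho/tier1 31 > Rehab/tier1 29 > Maternity/tier1 28 > ER/tier1 27 > ICU/tier1 25 > Rehab/tier2 20 > Maternity/tier2 12 > ER/tier2 10 > ICU/tier2 6 > Ortho/tier2 4.
Ortho/tier1 (31): +30 ; 240 left.
Rehab/tier1 (29): +70 ; 170 left.
Maternity tier1 at 28: fill all 40 ; 130 left.
Fill ER tier1 block (50 at 27) ; 80 left.
ICU tier1 at 25: fill all 30 ; 50 left.
Rehab/tier2 (20): +30 ; 20 left.
Maternity tier2 at 12: fill all 20 ; 0 left.
Total = 31×30 + 29×70 + 28×40 + 27×50 + 25×30 + 20×30 + 12×20 = 7020.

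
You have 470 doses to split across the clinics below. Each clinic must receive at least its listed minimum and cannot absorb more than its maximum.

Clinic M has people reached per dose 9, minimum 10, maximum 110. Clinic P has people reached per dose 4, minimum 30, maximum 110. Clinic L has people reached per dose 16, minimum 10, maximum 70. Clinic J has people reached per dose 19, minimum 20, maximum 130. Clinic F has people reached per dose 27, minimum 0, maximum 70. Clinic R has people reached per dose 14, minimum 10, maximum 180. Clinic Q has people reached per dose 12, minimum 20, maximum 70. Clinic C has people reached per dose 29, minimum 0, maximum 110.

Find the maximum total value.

9540

Meeting every minimum uses 10+30+10+20+0+10+20+0 = 100 doses, leaving 370.
Order the clinics by people reached per dose: Clinic C 29 > Clinic F 27 > Clinic J 19 > Clinic L 16 > Clinic R 14 > Clinic Q 12 > Clinic M 9 > Clinic P 4.
Clinic C takes 110 more to reach its cap of 110 — 260 left.
Clinic F takes 70 more to reach its cap of 70 — 190 left.
Clinic J: +110 to 130 (cap) — 80 left.
Clinic L: +60 to 70 (cap) — 20 left.
Clinic R: +20 (room for 170) → 30. Pool exhausted.
Total = 9×10 + 4×30 + 16×70 + 19×130 + 27×70 + 14×30 + 12×20 + 29×110 = 9540.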